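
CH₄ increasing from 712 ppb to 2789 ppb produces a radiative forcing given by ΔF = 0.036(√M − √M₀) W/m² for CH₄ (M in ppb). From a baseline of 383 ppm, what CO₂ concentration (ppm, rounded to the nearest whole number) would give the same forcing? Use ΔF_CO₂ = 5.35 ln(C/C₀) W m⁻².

CH₄ forcing: 0.036 × (√2789 − √712) = 0.036 × (52.8110 − 26.6833) = 0.036 × 26.1277 = 0.94060 W/m².
Set 5.35 ln(C/383) = 0.94060: ln(C/383) = 0.94060/5.35 = 0.17581, so C = 383 × e^0.17581 = 383 × 1.19221 = 456.62 ppm.

C ≈ 457 ppm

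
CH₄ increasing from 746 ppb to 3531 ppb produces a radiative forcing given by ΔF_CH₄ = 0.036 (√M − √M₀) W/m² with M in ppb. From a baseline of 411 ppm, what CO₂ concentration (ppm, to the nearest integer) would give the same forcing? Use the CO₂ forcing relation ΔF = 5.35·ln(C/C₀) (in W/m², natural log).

C ≈ 510 ppm

CH₄ forcing: 0.036 × (√3531 − √746) = 0.036 × (59.4222 − 27.3130) = 0.036 × 32.1092 = 1.15593 W/m².
Set 5.35 ln(C/411) = 1.15593: ln(C/411) = 1.15593/5.35 = 0.21606, so C = 411 × e^0.21606 = 411 × 1.24118 = 510.12 ppm.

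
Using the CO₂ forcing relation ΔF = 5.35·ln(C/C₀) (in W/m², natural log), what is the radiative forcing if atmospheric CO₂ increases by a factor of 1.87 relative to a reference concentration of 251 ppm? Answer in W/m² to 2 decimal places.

ΔF = 3.35 W/m²

ΔF = 5.35 × ln(1.87) = 5.35 × 0.62594 = 3.3488 W/m².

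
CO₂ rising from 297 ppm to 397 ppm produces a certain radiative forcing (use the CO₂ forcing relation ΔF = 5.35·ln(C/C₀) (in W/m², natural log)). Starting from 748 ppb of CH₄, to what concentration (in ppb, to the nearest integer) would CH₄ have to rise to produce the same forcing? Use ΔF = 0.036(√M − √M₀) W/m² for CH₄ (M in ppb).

CO₂ forcing: 5.35 × ln(397/297) = 5.35 × 0.290204 = 1.55259 W/m².
Set 0.036(√M − √748) = 1.55259: √M = 1.55259/0.036 + √748 = 43.1275 + 27.3496 = 70.4771.
M = (70.4771)² = 4967.02 ppb.

M ≈ 4967 ppb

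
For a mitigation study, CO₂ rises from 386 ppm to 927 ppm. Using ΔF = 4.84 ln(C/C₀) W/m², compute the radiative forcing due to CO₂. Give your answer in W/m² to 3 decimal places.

CO₂: 4.84 × ln(927/386) = 4.84 × ln(2.40155) = 4.84 × 0.87611 = 4.2404 W/m².

ΔF = 4.240 W/m²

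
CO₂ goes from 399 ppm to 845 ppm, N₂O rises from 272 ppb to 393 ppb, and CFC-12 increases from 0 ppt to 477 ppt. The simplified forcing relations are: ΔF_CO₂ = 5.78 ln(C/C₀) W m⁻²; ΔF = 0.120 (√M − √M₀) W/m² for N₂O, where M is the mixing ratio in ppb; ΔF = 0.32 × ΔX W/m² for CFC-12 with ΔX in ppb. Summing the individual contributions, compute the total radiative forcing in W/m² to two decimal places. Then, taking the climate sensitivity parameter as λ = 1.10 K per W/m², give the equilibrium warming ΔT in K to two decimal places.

ΔF = 4.89 W/m²; ΔT = 5.38 K

CO₂: 5.78 × ln(845/399) = 5.78 × ln(2.11779) = 5.78 × 0.75037 = 4.3371 W/m².
N₂O: 0.120 × (√393 − √272) = 0.120 × (19.8242 − 16.4924) = 0.120 × 3.3318 = 0.3998 W/m².
CFC-12: Δ = 477 − 0 = 477 ppt = 0.477 ppb; ΔF = 0.32 × 0.477 = 0.1526 W/m².
Total ΔF = 4.3371 + 0.3998 + 0.1526 = 4.8895 W/m².
ΔT = λ ΔF = 1.10 × 4.89 = 5.3790 K.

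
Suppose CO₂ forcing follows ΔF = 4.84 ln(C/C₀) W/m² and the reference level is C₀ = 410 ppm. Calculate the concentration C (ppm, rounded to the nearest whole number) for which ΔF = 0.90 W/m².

C ≈ 494 ppm

Set 4.84 ln(C/410) = 0.90, so ln(C/410) = 0.90/4.84 = 0.18595.
Then C/410 = e^0.18595 = 1.20436, giving C = 410 × 1.20436 = 493.79 ppm.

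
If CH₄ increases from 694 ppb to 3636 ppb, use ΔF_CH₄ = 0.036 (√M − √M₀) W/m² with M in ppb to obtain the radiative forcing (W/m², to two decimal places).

CH₄: 0.036 × (√3636 − √694) = 0.036 × (60.2993 − 26.3439) = 0.036 × 33.9554 = 1.2224 W/m².

ΔF = 1.22 W/m²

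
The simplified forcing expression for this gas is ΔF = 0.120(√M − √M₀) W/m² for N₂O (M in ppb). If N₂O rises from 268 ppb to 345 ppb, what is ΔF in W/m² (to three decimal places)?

ΔF = 0.264 W/m²

N₂O: 0.120 × (√345 − √268) = 0.120 × (18.5742 − 16.3707) = 0.120 × 2.2035 = 0.2644 W/m².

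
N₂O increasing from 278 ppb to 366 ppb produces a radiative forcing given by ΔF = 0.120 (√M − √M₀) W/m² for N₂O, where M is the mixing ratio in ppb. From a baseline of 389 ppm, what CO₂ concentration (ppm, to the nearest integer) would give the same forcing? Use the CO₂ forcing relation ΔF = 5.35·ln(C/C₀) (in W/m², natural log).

N₂O forcing: 0.120 × (√366 − √278) = 0.120 × (19.1311 − 16.6733) = 0.120 × 2.4578 = 0.29494 W/m².
Set 5.35 ln(C/389) = 0.29494: ln(C/389) = 0.29494/5.35 = 0.05513, so C = 389 × e^0.05513 = 389 × 1.05668 = 411.05 ppm.

C ≈ 411 ppm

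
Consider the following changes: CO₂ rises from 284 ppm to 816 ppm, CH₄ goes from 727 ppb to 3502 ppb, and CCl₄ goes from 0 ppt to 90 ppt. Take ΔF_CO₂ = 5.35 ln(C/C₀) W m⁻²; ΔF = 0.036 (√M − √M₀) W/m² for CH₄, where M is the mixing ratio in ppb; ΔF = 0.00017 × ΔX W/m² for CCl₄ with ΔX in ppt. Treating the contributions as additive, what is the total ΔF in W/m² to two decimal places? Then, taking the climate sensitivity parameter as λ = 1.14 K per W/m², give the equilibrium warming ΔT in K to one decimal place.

CO₂: 5.35 × ln(816/284) = 5.35 × ln(2.87324) = 5.35 × 1.05544 = 5.6466 W/m².
CH₄: 0.036 × (√3502 − √727) = 0.036 × (59.1777 − 26.9629) = 0.036 × 32.2148 = 1.1597 W/m².
CCl₄: ΔF = 0.00017 × (90 − 0) = 0.00017 × 90 = 0.0153 W/m².
Total ΔF = 5.6466 + 1.1597 + 0.0153 = 6.8216 W/m².
ΔT = λ ΔF = 1.14 × 6.82 = 7.7748 K.

ΔF = 6.82 W/m²; ΔT = 7.8 K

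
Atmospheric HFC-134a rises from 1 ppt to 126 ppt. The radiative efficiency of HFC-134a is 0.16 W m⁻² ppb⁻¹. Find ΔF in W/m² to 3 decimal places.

HFC-134a: Δ = 126 − 1 = 125 ppt = 0.125 ppb; ΔF = 0.16 × 0.125 = 0.0200 W/m².

ΔF = 0.020 W/m²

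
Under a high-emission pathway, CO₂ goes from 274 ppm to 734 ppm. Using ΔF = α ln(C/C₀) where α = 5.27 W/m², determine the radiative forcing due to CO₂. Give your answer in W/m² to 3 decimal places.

CO₂: 5.27 × ln(734/274) = 5.27 × ln(2.67883) = 5.27 × 0.98538 = 5.1930 W/m².

ΔF = 5.193 W/m²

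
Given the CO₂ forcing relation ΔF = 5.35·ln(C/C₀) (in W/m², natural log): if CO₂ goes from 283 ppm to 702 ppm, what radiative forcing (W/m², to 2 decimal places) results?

ΔF = 4.86 W/m²

CO₂: 5.35 × ln(702/283) = 5.35 × ln(2.48057) = 5.35 × 0.90849 = 4.8604 W/m².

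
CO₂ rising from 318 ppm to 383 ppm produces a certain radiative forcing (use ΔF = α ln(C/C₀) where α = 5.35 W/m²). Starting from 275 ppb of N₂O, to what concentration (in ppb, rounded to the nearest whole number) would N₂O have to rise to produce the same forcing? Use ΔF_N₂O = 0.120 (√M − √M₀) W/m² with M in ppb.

CO₂ forcing: 5.35 × ln(383/318) = 5.35 × 0.185984 = 0.99501 W/m².
Set 0.120(√M − √275) = 0.99501: √M = 0.99501/0.120 + √275 = 8.2918 + 16.5831 = 24.8749.
M = (24.8749)² = 618.76 ppb.

M ≈ 619 ppb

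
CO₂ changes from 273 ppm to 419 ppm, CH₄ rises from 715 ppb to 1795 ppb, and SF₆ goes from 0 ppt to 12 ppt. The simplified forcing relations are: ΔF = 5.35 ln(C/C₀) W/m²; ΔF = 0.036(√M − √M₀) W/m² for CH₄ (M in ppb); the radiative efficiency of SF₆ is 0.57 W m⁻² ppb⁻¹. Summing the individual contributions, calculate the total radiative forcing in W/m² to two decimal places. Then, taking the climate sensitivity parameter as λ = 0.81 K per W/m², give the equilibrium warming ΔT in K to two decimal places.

CO₂: 5.35 × ln(419/273) = 5.35 × ln(1.53480) = 5.35 × 0.42840 = 2.2919 W/m².
CH₄: 0.036 × (√1795 − √715) = 0.036 × (42.3674 − 26.7395) = 0.036 × 15.6279 = 0.5626 W/m².
SF₆: Δ = 12 − 0 = 12 ppt = 0.012 ppb; ΔF = 0.57 × 0.012 = 0.0068 W/m².
Total ΔF = 2.2919 + 0.5626 + 0.0068 = 2.8613 W/m².
ΔT = λ ΔF = 0.81 × 2.86 = 2.3166 K.

ΔF = 2.86 W/m²; ΔT = 2.32 K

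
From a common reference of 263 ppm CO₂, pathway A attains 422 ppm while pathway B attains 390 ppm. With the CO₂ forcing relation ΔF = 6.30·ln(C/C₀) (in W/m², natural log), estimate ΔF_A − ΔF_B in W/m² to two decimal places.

ΔF_A = 6.30 ln(422/263) = 6.30 × 0.47285 = 2.9790 W/m².
ΔF_B = 6.30 ln(390/263) = 6.30 × 0.39399 = 2.4821 W/m².
Difference: 2.9790 − 2.4821 = 0.4969 W/m².

ΔF_A − ΔF_B = 0.50 W/m²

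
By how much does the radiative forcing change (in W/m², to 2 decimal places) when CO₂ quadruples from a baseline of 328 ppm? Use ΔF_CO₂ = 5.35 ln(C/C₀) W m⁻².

ΔF = 5.35 × ln(4) = 5.35 × 1.38629 = 7.4167 W/m².

ΔF = 7.42 W/m²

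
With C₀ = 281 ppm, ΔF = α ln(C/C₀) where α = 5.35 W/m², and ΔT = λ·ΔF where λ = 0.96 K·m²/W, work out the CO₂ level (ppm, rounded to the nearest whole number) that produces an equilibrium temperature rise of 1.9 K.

Required forcing: ΔF = ΔT/λ = 1.9/0.96 = 1.9792 W/m².
Then ln(C/281) = ΔF/5.35 = 1.9792/5.35 = 0.36994.
So C = 281 × e^0.36994 = 281 × 1.44765 = 406.79 ppm.

C ≈ 407 ppm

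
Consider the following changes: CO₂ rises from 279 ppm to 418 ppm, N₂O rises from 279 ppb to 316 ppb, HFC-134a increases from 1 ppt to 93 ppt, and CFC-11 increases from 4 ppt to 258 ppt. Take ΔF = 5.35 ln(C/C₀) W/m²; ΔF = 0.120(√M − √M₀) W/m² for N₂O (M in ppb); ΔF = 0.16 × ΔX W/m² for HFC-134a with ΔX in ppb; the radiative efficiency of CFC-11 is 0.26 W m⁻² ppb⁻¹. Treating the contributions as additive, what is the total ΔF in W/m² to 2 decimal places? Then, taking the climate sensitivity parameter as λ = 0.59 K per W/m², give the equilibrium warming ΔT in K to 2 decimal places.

ΔF = 2.37 W/m²; ΔT = 1.40 K

CO₂: 5.35 × ln(418/279) = 5.35 × ln(1.49821) = 5.35 × 0.40427 = 2.1628 W/m².
N₂O: 0.120 × (√316 − √279) = 0.120 × (17.7764 − 16.7033) = 0.120 × 1.0731 = 0.1288 W/m².
HFC-134a: Δ = 93 − 1 = 92 ppt = 0.092 ppb; ΔF = 0.16 × 0.092 = 0.0147 W/m².
CFC-11: Δ = 258 − 4 = 254 ppt = 0.254 ppb; ΔF = 0.26 × 0.254 = 0.0660 W/m².
Total ΔF = 2.1628 + 0.1288 + 0.0147 + 0.0660 = 2.3723 W/m².
ΔT = λ ΔF = 0.59 × 2.37 = 1.3983 K.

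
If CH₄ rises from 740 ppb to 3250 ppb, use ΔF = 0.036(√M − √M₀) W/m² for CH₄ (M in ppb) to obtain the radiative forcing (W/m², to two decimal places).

CH₄: 0.036 × (√3250 − √740) = 0.036 × (57.0088 − 27.2029) = 0.036 × 29.8059 = 1.0730 W/m².

ΔF = 1.07 W/m²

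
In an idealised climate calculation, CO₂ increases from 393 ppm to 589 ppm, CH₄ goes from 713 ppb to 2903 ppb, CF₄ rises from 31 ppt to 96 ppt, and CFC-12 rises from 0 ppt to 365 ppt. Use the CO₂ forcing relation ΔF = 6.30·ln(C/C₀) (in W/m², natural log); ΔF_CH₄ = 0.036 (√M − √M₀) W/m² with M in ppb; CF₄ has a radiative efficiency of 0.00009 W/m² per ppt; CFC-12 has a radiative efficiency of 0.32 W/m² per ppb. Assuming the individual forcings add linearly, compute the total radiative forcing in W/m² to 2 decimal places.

CO₂: 6.30 × ln(589/393) = 6.30 × ln(1.49873) = 6.30 × 0.40462 = 2.5491 W/m².
CH₄: 0.036 × (√2903 − √713) = 0.036 × (53.8795 − 26.7021) = 0.036 × 27.1774 = 0.9784 W/m².
CF₄: ΔF = 0.00009 × (96 − 31) = 0.00009 × 65 = 0.0059 W/m².
CFC-12: Δ = 365 − 0 = 365 ppt = 0.365 ppb; ΔF = 0.32 × 0.365 = 0.1168 W/m².
Total ΔF = 2.5491 + 0.9784 + 0.0059 + 0.1168 = 3.6502 W/m².

ΔF = 3.65 W/m²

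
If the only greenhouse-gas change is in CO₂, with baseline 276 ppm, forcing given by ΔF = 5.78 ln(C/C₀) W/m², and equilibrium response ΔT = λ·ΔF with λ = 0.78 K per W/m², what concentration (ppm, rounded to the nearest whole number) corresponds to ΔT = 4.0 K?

Required forcing: ΔF = ΔT/λ = 4.0/0.78 = 5.1282 W/m².
Then ln(C/276) = ΔF/5.78 = 5.1282/5.78 = 0.88723.
So C = 276 × e^0.88723 = 276 × 2.42839 = 670.24 ppm.

C ≈ 670 ppm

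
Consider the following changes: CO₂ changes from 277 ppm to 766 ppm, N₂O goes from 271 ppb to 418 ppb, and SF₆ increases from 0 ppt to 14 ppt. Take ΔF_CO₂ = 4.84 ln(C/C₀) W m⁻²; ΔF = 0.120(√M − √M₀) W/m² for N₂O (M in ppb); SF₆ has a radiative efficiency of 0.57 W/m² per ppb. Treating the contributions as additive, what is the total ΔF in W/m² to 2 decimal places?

CO₂: 4.84 × ln(766/277) = 4.84 × ln(2.76534) = 4.84 × 1.01716 = 4.9231 W/m².
N₂O: 0.120 × (√418 − √271) = 0.120 × (20.4450 − 16.4621) = 0.120 × 3.9829 = 0.4779 W/m².
SF₆: Δ = 14 − 0 = 14 ppt = 0.014 ppb; ΔF = 0.57 × 0.014 = 0.0080 W/m².
Total ΔF = 4.9231 + 0.4779 + 0.0080 = 5.4090 W/m².

ΔF = 5.41 W/m²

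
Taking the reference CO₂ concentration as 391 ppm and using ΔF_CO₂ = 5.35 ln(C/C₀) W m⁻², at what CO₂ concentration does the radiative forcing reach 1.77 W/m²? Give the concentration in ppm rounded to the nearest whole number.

Set 5.35 ln(C/391) = 1.77, so ln(C/391) = 1.77/5.35 = 0.33084.
Then C/391 = e^0.33084 = 1.39214, giving C = 391 × 1.39214 = 544.33 ppm.

C ≈ 544 ppm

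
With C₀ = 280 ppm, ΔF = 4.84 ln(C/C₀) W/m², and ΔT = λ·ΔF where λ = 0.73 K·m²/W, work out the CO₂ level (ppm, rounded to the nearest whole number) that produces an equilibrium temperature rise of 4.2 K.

C ≈ 919 ppm

Required forcing: ΔF = ΔT/λ = 4.2/0.73 = 5.7534 W/m².
Then ln(C/280) = ΔF/4.84 = 5.7534/4.84 = 1.18872.
So C = 280 × e^1.18872 = 280 × 3.28288 = 919.21 ppm.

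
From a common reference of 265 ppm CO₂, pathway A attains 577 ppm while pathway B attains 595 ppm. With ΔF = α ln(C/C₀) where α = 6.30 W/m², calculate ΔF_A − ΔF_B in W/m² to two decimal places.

ΔF_A = 6.30 ln(577/265) = 6.30 × 0.77811 = 4.9021 W/m².
ΔF_B = 6.30 ln(595/265) = 6.30 × 0.80883 = 5.0956 W/m².
Difference: 4.9021 − 5.0956 = -0.1935 W/m².
(Equivalently, ΔF_A − ΔF_B = 6.30 ln(577/595) = 6.30 × -0.03072 = -0.1935 W/m².)

ΔF_A − ΔF_B = -0.19 W/m²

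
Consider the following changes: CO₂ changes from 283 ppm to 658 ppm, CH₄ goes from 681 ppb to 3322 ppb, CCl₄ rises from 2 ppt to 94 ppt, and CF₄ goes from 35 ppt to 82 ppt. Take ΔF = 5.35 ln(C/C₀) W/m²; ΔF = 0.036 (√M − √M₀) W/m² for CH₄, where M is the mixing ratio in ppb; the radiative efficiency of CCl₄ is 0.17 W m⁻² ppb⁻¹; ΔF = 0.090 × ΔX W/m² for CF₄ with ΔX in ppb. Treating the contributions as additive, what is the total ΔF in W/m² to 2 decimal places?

CO₂: 5.35 × ln(658/283) = 5.35 × ln(2.32509) = 5.35 × 0.84376 = 4.5141 W/m².
CH₄: 0.036 × (√3322 − √681) = 0.036 × (57.6368 − 26.0960) = 0.036 × 31.5408 = 1.1355 W/m².
CCl₄: Δ = 94 − 2 = 92 ppt = 0.092 ppb; ΔF = 0.17 × 0.092 = 0.0156 W/m².
CF₄: Δ = 82 − 35 = 47 ppt = 0.047 ppb; ΔF = 0.090 × 0.047 = 0.0042 W/m².
Total ΔF = 4.5141 + 1.1355 + 0.0156 + 0.0042 = 5.6694 W/m².

ΔF = 5.67 W/m²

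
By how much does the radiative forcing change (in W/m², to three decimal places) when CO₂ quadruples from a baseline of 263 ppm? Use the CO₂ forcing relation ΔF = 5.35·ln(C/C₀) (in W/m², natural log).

ΔF = 5.35 × ln(4) = 5.35 × 1.38629 = 7.4167 W/m².

ΔF = 7.417 W/m²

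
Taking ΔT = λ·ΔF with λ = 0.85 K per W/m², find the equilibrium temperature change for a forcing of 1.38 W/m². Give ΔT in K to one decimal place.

ΔT = λ ΔF = 0.85 × 1.38 = 1.1730 K.

ΔT = 1.2 K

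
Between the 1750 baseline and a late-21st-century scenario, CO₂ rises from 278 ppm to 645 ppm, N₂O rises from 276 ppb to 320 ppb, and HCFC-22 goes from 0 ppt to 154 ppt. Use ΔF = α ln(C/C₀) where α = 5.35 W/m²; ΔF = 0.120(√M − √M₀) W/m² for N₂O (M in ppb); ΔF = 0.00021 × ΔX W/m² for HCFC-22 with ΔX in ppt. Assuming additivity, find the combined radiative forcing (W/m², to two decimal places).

CO₂: 5.35 × ln(645/278) = 5.35 × ln(2.32014) = 5.35 × 0.84163 = 4.5027 W/m².
N₂O: 0.120 × (√320 − √276) = 0.120 × (17.8885 − 16.6132) = 0.120 × 1.2753 = 0.1530 W/m².
HCFC-22: ΔF = 0.00021 × (154 − 0) = 0.00021 × 154 = 0.0323 W/m².
Total ΔF = 4.5027 + 0.1530 + 0.0323 = 4.6880 W/m².

ΔF = 4.69 W/m²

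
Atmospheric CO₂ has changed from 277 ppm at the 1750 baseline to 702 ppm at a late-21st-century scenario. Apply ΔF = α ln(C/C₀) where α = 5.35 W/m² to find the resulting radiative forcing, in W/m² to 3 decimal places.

CO₂: 5.35 × ln(702/277) = 5.35 × ln(2.53430) = 5.35 × 0.92992 = 4.9751 W/m².

ΔF = 4.975 W/m²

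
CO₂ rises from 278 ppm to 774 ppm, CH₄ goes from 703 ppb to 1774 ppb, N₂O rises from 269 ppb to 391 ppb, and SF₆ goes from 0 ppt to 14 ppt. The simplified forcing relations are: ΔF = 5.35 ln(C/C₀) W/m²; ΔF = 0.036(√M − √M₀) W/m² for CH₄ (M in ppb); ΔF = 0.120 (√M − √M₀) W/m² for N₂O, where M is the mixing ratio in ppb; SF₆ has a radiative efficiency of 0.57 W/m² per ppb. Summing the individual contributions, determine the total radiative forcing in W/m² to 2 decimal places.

ΔF = 6.45 W/m²

CO₂: 5.35 × ln(774/278) = 5.35 × ln(2.78417) = 5.35 × 1.02395 = 5.4781 W/m².
CH₄: 0.036 × (√1774 − √703) = 0.036 × (42.1189 − 26.5141) = 0.036 × 15.6048 = 0.5618 W/m².
N₂O: 0.120 × (√391 − √269) = 0.120 × (19.7737 − 16.4012) = 0.120 × 3.3725 = 0.4047 W/m².
SF₆: Δ = 14 − 0 = 14 ppt = 0.014 ppb; ΔF = 0.57 × 0.014 = 0.0080 W/m².
Total ΔF = 5.4781 + 0.5618 + 0.4047 + 0.0080 = 6.4526 W/m².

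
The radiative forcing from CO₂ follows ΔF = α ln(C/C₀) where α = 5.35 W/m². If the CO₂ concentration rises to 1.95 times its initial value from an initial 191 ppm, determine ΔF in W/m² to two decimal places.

ΔF = 5.35 × ln(1.95) = 5.35 × 0.66783 = 3.5729 W/m².

ΔF = 3.57 W/m²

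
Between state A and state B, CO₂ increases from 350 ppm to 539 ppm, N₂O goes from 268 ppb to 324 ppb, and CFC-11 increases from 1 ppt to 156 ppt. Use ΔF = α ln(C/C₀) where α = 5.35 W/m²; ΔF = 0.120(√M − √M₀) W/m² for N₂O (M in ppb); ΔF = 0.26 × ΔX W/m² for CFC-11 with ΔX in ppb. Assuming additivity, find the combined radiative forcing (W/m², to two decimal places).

CO₂: 5.35 × ln(539/350) = 5.35 × ln(1.54000) = 5.35 × 0.43178 = 2.3100 W/m².
N₂O: 0.120 × (√324 − √268) = 0.120 × (18.0000 − 16.3707) = 0.120 × 1.6293 = 0.1955 W/m².
CFC-11: Δ = 156 − 1 = 155 ppt = 0.155 ppb; ΔF = 0.26 × 0.155 = 0.0403 W/m².
Total ΔF = 2.3100 + 0.1955 + 0.0403 = 2.5458 W/m².

ΔF = 2.55 W/m²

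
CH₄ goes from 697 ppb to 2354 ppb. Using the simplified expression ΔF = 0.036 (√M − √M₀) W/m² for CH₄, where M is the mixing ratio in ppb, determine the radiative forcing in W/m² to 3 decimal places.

CH₄: 0.036 × (√2354 − √697) = 0.036 × (48.5180 − 26.4008) = 0.036 × 22.1172 = 0.7962 W/m².

ΔF = 0.796 W/m²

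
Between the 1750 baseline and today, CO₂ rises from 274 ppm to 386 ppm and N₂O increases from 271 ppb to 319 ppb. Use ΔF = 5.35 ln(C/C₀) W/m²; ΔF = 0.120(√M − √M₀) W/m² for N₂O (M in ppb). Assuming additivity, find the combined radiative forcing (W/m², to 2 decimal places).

ΔF = 2.00 W/m²

CO₂: 5.35 × ln(386/274) = 5.35 × ln(1.40876) = 5.35 × 0.34271 = 1.8335 W/m².
N₂O: 0.120 × (√319 − √271) = 0.120 × (17.8606 − 16.4621) = 0.120 × 1.3985 = 0.1678 W/m².
Total ΔF = 1.8335 + 0.1678 = 2.0013 W/m².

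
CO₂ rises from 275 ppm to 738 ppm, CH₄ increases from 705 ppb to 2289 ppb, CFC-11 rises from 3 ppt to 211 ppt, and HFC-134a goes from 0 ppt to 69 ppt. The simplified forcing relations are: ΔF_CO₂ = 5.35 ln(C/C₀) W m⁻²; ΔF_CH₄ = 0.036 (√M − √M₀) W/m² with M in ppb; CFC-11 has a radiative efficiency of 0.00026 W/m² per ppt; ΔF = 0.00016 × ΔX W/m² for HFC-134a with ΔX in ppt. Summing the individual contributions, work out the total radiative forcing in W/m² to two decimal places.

CO₂: 5.35 × ln(738/275) = 5.35 × ln(2.68364) = 5.35 × 0.98717 = 5.2814 W/m².
CH₄: 0.036 × (√2289 − √705) = 0.036 × (47.8435 − 26.5518) = 0.036 × 21.2917 = 0.7665 W/m².
CFC-11: ΔF = 0.00026 × (211 − 3) = 0.00026 × 208 = 0.0541 W/m².
HFC-134a: ΔF = 0.00016 × (69 − 0) = 0.00016 × 69 = 0.0110 W/m².
Total ΔF = 5.2814 + 0.7665 + 0.0541 + 0.0110 = 6.1130 W/m².

ΔF = 6.11 W/m²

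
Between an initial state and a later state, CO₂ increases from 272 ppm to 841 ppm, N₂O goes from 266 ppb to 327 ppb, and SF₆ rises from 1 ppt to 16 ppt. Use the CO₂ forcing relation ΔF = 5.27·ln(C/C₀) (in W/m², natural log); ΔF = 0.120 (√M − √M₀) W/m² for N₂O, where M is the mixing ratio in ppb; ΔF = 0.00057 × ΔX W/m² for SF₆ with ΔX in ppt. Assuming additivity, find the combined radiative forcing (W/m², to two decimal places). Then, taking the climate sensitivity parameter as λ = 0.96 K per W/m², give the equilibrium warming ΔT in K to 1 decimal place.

ΔF = 6.17 W/m²; ΔT = 5.9 K

CO₂: 5.27 × ln(841/272) = 5.27 × ln(3.09191) = 5.27 × 1.12879 = 5.9487 W/m².
N₂O: 0.120 × (√327 − √266) = 0.120 × (18.0831 − 16.3095) = 0.120 × 1.7736 = 0.2128 W/m².
SF₆: ΔF = 0.00057 × (16 − 1) = 0.00057 × 15 = 0.0086 W/m².
Total ΔF = 5.9487 + 0.2128 + 0.0086 = 6.1701 W/m².
ΔT = λ ΔF = 0.96 × 6.17 = 5.9232 K.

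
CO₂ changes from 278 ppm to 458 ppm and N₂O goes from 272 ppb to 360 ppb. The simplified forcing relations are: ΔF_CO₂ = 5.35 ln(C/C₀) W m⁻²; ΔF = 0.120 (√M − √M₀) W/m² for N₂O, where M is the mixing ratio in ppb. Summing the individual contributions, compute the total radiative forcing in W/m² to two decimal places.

ΔF = 2.97 W/m²

CO₂: 5.35 × ln(458/278) = 5.35 × ln(1.64748) = 5.35 × 0.49925 = 2.6710 W/m².
N₂O: 0.120 × (√360 − √272) = 0.120 × (18.9737 − 16.4924) = 0.120 × 2.4813 = 0.2978 W/m².
Total ΔF = 2.6710 + 0.2978 = 2.9688 W/m².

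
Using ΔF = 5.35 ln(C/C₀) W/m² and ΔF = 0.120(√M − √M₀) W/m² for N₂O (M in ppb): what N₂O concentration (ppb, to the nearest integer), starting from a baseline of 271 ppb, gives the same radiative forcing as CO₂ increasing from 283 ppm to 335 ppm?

CO₂ forcing: 5.35 × ln(335/283) = 5.35 × 0.168684 = 0.90246 W/m².
Set 0.120(√M − √271) = 0.90246: √M = 0.90246/0.120 + √271 = 7.5205 + 16.4621 = 23.9826.
M = (23.9826)² = 575.17 ppb.

M ≈ 575 ppb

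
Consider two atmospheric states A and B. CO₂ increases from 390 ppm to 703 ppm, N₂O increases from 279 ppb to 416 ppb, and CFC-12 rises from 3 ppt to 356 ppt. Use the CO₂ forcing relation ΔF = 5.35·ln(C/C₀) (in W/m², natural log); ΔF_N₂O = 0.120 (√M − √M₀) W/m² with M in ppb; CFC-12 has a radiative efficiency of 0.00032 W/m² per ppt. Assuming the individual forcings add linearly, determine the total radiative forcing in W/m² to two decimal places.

CO₂: 5.35 × ln(703/390) = 5.35 × ln(1.80256) = 5.35 × 0.58921 = 3.1523 W/m².
N₂O: 0.120 × (√416 − √279) = 0.120 × (20.3961 − 16.7033) = 0.120 × 3.6928 = 0.4431 W/m².
CFC-12: ΔF = 0.00032 × (356 − 3) = 0.00032 × 353 = 0.1130 W/m².
Total ΔF = 3.1523 + 0.4431 + 0.1130 = 3.7084 W/m².

ΔF = 3.71 W/m²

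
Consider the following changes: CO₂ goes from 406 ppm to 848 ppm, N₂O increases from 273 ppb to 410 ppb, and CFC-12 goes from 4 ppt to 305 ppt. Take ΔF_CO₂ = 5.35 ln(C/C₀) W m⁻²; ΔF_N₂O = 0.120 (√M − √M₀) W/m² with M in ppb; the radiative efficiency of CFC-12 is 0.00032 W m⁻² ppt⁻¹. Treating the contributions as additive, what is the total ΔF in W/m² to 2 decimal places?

CO₂: 5.35 × ln(848/406) = 5.35 × ln(2.08867) = 5.35 × 0.73653 = 3.9404 W/m².
N₂O: 0.120 × (√410 − √273) = 0.120 × (20.2485 − 16.5227) = 0.120 × 3.7258 = 0.4471 W/m².
CFC-12: ΔF = 0.00032 × (305 − 4) = 0.00032 × 301 = 0.0963 W/m².
Total ΔF = 3.9404 + 0.4471 + 0.0963 = 4.4838 W/m².

ΔF = 4.48 W/m²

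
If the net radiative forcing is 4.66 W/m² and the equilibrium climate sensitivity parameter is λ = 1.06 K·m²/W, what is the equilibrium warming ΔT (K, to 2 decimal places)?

ΔT = λ ΔF = 1.06 × 4.66 = 4.9396 K.

ΔT = 4.94 K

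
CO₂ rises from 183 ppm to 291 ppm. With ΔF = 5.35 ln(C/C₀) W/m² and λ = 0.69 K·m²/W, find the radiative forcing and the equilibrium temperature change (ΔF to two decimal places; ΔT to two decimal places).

CO₂: 5.35 × ln(291/183) = 5.35 × ln(1.59016) = 5.35 × 0.46383 = 2.4815 W/m².
ΔT = λ ΔF = 0.69 × 2.48 = 1.7112 K.

ΔF = 2.48 W/m²; ΔT = 1.71 K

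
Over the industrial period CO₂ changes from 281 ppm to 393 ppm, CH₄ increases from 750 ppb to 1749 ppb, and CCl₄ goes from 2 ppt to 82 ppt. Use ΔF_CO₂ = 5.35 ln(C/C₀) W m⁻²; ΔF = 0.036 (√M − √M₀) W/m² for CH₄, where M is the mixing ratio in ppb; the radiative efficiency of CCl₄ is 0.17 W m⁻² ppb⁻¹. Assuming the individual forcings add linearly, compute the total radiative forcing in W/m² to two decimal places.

CO₂: 5.35 × ln(393/281) = 5.35 × ln(1.39858) = 5.35 × 0.33546 = 1.7947 W/m².
CH₄: 0.036 × (√1749 − √750) = 0.036 × (41.8210 − 27.3861) = 0.036 × 14.4349 = 0.5197 W/m².
CCl₄: Δ = 82 − 2 = 80 ppt = 0.080 ppb; ΔF = 0.17 × 0.080 = 0.0136 W/m².
Total ΔF = 1.7947 + 0.5197 + 0.0136 = 2.3280 W/m².

ΔF = 2.33 W/m²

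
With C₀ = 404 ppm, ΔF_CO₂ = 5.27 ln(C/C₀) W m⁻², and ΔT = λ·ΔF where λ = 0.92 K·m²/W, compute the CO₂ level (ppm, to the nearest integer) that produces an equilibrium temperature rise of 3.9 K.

C ≈ 903 ppm

Required forcing: ΔF = ΔT/λ = 3.9/0.92 = 4.2391 W/m².
Then ln(C/404) = ΔF/5.27 = 4.2391/5.27 = 0.80438.
So C = 404 × e^0.80438 = 404 × 2.23531 = 903.07 ppm.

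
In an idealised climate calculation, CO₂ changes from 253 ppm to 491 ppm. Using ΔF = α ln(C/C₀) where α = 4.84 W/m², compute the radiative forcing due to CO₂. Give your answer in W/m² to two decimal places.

CO₂: 4.84 × ln(491/253) = 4.84 × ln(1.94071) = 4.84 × 0.66305 = 3.2092 W/m².

ΔF = 3.21 W/m²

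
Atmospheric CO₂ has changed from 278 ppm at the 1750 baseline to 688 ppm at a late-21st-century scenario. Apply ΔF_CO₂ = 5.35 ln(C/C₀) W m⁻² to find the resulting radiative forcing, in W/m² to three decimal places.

CO₂ absorption bands are partially saturated, so forcing scales with the logarithm of the concentration ratio.
CO₂: 5.35 × ln(688/278) = 5.35 × ln(2.47482) = 5.35 × 0.90617 = 4.8480 W/m².

ΔF = 4.848 W/m²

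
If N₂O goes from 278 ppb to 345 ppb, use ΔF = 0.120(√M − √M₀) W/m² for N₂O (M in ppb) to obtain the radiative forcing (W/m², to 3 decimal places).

N₂O: 0.120 × (√345 − √278) = 0.120 × (18.5742 − 16.6733) = 0.120 × 1.9009 = 0.2281 W/m².

ΔF = 0.228 W/m²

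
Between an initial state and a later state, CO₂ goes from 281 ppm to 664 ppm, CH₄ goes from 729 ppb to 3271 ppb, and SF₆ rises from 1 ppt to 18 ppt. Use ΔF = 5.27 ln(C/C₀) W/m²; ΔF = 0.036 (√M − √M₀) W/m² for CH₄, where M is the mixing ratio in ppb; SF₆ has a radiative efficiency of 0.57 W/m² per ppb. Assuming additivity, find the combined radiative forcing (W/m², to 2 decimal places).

ΔF = 5.63 W/m²

CO₂: 5.27 × ln(664/281) = 5.27 × ln(2.36299) = 5.27 × 0.85993 = 4.5318 W/m².
CH₄: 0.036 × (√3271 − √729) = 0.036 × (57.1927 − 27.0000) = 0.036 × 30.1927 = 1.0869 W/m².
SF₆: Δ = 18 − 1 = 17 ppt = 0.017 ppb; ΔF = 0.57 × 0.017 = 0.0097 W/m².
Total ΔF = 4.5318 + 1.0869 + 0.0097 = 5.6284 W/m².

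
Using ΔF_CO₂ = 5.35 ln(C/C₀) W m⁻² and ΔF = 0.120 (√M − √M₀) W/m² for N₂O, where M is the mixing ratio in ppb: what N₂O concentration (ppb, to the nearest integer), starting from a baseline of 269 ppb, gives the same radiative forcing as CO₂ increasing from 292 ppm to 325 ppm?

CO₂ forcing: 5.35 × ln(325/292) = 5.35 × 0.107071 = 0.57283 W/m².
Set 0.120(√M − √269) = 0.57283: √M = 0.57283/0.120 + √269 = 4.7736 + 16.4012 = 21.1748.
M = (21.1748)² = 448.37 ppb.

M ≈ 448 ppb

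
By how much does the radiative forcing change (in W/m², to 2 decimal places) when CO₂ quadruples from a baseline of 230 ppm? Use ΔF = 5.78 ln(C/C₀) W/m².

ΔF = 8.01 W/m²

Because the forcing depends only on the ratio C/C₀, the initial concentration does not enter.
ΔF = 5.78 × ln(4) = 5.78 × 1.38629 = 8.0128 W/m².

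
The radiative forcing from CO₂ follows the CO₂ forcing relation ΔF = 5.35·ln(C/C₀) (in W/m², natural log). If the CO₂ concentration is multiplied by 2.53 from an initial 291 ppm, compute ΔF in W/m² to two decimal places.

Because the forcing depends only on the ratio C/C₀, the initial concentration does not enter.
ΔF = 5.35 × ln(2.53) = 5.35 × 0.92822 = 4.9660 W/m².

ΔF = 4.97 W/m²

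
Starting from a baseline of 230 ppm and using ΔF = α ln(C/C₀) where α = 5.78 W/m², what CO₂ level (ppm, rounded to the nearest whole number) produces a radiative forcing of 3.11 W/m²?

C ≈ 394 ppm

Set 5.78 ln(C/230) = 3.11, so ln(C/230) = 3.11/5.78 = 0.53806.
Then C/230 = e^0.53806 = 1.71268, giving C = 230 × 1.71268 = 393.92 ppm.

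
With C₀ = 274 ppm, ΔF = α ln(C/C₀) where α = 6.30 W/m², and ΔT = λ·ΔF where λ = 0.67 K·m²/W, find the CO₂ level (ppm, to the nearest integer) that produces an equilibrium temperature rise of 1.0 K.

Required forcing: ΔF = ΔT/λ = 1.0/0.67 = 1.4925 W/m².
Then ln(C/274) = ΔF/6.30 = 1.4925/6.30 = 0.23690.
So C = 274 × e^0.23690 = 274 × 1.26731 = 347.24 ppm.

C ≈ 347 ppm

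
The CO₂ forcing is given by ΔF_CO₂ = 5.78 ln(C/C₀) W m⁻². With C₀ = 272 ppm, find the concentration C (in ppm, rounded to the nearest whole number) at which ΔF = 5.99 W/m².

Set 5.78 ln(C/272) = 5.99, so ln(C/272) = 5.99/5.78 = 1.03633.
Then C/272 = e^1.03633 = 2.81885, giving C = 272 × 2.81885 = 766.73 ppm.

C ≈ 767 ppm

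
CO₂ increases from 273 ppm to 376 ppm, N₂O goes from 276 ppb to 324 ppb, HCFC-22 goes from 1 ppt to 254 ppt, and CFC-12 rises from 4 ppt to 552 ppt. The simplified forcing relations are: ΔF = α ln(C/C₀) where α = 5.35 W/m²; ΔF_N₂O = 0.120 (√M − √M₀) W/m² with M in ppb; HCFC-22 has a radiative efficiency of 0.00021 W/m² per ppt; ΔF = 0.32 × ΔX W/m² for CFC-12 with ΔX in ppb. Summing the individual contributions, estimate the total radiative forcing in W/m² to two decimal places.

ΔF = 2.11 W/m²

CO₂: 5.35 × ln(376/273) = 5.35 × ln(1.37729) = 5.35 × 0.32012 = 1.7126 W/m².
N₂O: 0.120 × (√324 − √276) = 0.120 × (18.0000 − 16.6132) = 0.120 × 1.3868 = 0.1664 W/m².
HCFC-22: ΔF = 0.00021 × (254 − 1) = 0.00021 × 253 = 0.0531 W/m².
CFC-12: Δ = 552 − 4 = 548 ppt = 0.548 ppb; ΔF = 0.32 × 0.548 = 0.1754 W/m².
Total ΔF = 1.7126 + 0.1664 + 0.0531 + 0.1754 = 2.1075 W/m².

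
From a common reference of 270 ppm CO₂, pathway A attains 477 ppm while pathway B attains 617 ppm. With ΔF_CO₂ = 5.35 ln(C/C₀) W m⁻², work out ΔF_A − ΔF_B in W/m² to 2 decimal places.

ΔF_A − ΔF_B = -1.38 W/m²

ΔF_A = 5.35 ln(477/270) = 5.35 × 0.56909 = 3.0446 W/m².
ΔF_B = 5.35 ln(617/270) = 5.35 × 0.82645 = 4.4215 W/m².
Difference: 3.0446 − 4.4215 = -1.3769 W/m².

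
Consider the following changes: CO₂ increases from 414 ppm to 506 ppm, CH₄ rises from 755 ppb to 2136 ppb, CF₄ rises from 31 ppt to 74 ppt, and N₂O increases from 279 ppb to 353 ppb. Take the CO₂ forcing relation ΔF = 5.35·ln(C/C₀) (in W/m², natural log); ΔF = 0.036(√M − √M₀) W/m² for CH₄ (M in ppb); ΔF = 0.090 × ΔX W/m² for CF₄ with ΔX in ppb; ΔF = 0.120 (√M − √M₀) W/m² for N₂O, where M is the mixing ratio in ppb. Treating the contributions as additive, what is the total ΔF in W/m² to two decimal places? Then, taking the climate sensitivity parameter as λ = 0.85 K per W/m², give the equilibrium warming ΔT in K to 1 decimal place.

ΔF = 2.00 W/m²; ΔT = 1.7 K

CO₂: 5.35 × ln(506/414) = 5.35 × ln(1.22222) = 5.35 × 0.20067 = 1.0736 W/m².
CH₄: 0.036 × (√2136 − √755) = 0.036 × (46.2169 − 27.4773) = 0.036 × 18.7396 = 0.6746 W/m².
CF₄: Δ = 74 − 31 = 43 ppt = 0.043 ppb; ΔF = 0.090 × 0.043 = 0.0039 W/m².
N₂O: 0.120 × (√353 − √279) = 0.120 × (18.7883 − 16.7033) = 0.120 × 2.0850 = 0.2502 W/m².
Total ΔF = 1.0736 + 0.6746 + 0.0039 + 0.2502 = 2.0023 W/m².
ΔT = λ ΔF = 0.85 × 2.00 = 1.7000 K.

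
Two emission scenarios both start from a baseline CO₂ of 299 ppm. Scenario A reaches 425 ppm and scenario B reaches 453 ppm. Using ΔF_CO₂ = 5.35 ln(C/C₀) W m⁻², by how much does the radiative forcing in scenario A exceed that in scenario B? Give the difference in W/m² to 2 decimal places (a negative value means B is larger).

ΔF_A = 5.35 ln(425/299) = 5.35 × 0.35165 = 1.8813 W/m².
ΔF_B = 5.35 ln(453/299) = 5.35 × 0.41545 = 2.2227 W/m².
Difference: 1.8813 − 2.2227 = -0.3414 W/m².

ΔF_A − ΔF_B = -0.34 W/m²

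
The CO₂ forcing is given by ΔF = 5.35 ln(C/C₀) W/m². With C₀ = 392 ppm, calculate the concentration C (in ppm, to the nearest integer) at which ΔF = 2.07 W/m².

Set 5.35 ln(C/392) = 2.07, so ln(C/392) = 2.07/5.35 = 0.38692.
Then C/392 = e^0.38692 = 1.47244, giving C = 392 × 1.47244 = 577.20 ppm.

C ≈ 577 ppm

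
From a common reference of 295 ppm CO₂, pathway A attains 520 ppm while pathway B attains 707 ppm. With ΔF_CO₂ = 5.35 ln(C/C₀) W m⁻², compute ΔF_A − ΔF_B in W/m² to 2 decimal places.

ΔF_A − ΔF_B = -1.64 W/m²

ΔF_A = 5.35 ln(520/295) = 5.35 × 0.56685 = 3.0326 W/m².
ΔF_B = 5.35 ln(707/295) = 5.35 × 0.87406 = 4.6762 W/m².
Difference: 3.0326 − 4.6762 = -1.6436 W/m².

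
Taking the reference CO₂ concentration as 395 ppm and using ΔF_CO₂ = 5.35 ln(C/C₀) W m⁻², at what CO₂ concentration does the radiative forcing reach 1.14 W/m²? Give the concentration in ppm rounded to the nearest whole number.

C ≈ 489 ppm

Set 5.35 ln(C/395) = 1.14, so ln(C/395) = 1.14/5.35 = 0.21308.
Then C/395 = e^0.21308 = 1.23748, giving C = 395 × 1.23748 = 488.80 ppm.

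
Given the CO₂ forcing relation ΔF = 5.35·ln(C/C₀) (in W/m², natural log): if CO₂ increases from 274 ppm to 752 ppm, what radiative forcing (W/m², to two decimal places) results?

ΔF = 5.40 W/m²

CO₂: 5.35 × ln(752/274) = 5.35 × ln(2.74453) = 5.35 × 1.00961 = 5.4014 W/m².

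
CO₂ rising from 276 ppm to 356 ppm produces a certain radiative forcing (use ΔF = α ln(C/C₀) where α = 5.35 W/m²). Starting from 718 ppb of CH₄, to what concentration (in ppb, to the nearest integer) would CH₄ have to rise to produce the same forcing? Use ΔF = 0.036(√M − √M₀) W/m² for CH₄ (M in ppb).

M ≈ 4176 ppb

CO₂ forcing: 5.35 × ln(356/276) = 5.35 × 0.254530 = 1.36174 W/m².
Set 0.036(√M − √718) = 1.36174: √M = 1.36174/0.036 + √718 = 37.8261 + 26.7955 = 64.6216.
M = (64.6216)² = 4175.95 ppb.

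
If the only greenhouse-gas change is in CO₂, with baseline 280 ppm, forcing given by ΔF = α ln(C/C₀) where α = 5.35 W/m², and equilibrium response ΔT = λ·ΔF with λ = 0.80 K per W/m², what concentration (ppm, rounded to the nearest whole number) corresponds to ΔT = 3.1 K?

Required forcing: ΔF = ΔT/λ = 3.1/0.80 = 3.8750 W/m².
Then ln(C/280) = ΔF/5.35 = 3.8750/5.35 = 0.72430.
So C = 280 × e^0.72430 = 280 × 2.06329 = 577.72 ppm.

C ≈ 578 ppm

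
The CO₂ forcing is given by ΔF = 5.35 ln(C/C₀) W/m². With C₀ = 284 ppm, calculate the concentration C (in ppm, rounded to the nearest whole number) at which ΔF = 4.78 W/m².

Set 5.35 ln(C/284) = 4.78, so ln(C/284) = 4.78/5.35 = 0.89346.
Then C/284 = e^0.89346 = 2.44357, giving C = 284 × 2.44357 = 693.97 ppm.

C ≈ 694 ppm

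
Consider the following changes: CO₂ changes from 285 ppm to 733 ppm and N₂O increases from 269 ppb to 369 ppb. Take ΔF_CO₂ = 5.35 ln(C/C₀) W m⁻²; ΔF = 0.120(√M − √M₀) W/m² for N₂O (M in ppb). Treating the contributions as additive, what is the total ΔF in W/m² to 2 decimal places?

ΔF = 5.39 W/m²

CO₂: 5.35 × ln(733/285) = 5.35 × ln(2.57193) = 5.35 × 0.94466 = 5.0539 W/m².
N₂O: 0.120 × (√369 − √269) = 0.120 × (19.2094 − 16.4012) = 0.120 × 2.8082 = 0.3370 W/m².
Total ΔF = 5.0539 + 0.3370 = 5.3909 W/m².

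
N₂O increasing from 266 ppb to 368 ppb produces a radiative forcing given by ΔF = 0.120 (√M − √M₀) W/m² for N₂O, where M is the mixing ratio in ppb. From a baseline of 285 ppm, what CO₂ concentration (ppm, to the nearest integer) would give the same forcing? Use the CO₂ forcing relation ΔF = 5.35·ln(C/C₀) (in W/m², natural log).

C ≈ 304 ppm

N₂O forcing: 0.120 × (√368 − √266) = 0.120 × (19.1833 − 16.3095) = 0.120 × 2.8738 = 0.34486 W/m².
Set 5.35 ln(C/285) = 0.34486: ln(C/285) = 0.34486/5.35 = 0.06446, so C = 285 × e^0.06446 = 285 × 1.06658 = 303.98 ppm.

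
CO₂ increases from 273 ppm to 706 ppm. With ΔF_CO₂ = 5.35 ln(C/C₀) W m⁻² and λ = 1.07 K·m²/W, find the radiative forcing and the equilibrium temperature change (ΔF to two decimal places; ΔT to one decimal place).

CO₂: 5.35 × ln(706/273) = 5.35 × ln(2.58608) = 5.35 × 0.95014 = 5.0832 W/m².
ΔT = λ ΔF = 1.07 × 5.08 = 5.4356 K.

ΔF = 5.08 W/m²; ΔT = 5.4 K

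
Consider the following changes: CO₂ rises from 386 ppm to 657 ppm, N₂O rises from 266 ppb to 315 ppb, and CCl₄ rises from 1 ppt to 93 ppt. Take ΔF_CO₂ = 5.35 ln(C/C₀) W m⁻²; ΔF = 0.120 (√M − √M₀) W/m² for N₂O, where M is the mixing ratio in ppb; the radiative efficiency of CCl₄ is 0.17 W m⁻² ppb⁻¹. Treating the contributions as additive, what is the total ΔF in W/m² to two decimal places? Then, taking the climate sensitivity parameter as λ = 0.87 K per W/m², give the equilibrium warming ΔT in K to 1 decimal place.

ΔF = 3.03 W/m²; ΔT = 2.6 K

CO₂: 5.35 × ln(657/386) = 5.35 × ln(1.70207) = 5.35 × 0.53185 = 2.8454 W/m².
N₂O: 0.120 × (√315 − √266) = 0.120 × (17.7482 − 16.3095) = 0.120 × 1.4387 = 0.1726 W/m².
CCl₄: Δ = 93 − 1 = 92 ppt = 0.092 ppb; ΔF = 0.17 × 0.092 = 0.0156 W/m².
Total ΔF = 2.8454 + 0.1726 + 0.0156 = 3.0336 W/m².
ΔT = λ ΔF = 0.87 × 3.03 = 2.6361 K.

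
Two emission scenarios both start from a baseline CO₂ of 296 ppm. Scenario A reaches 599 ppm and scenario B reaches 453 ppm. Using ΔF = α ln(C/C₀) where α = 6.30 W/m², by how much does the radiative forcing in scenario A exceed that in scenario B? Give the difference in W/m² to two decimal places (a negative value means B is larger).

ΔF_A = 6.30 ln(599/296) = 6.30 × 0.70490 = 4.4409 W/m².
ΔF_B = 6.30 ln(453/296) = 6.30 × 0.42553 = 2.6808 W/m².
Difference: 4.4409 − 2.6808 = 1.7601 W/m².

ΔF_A − ΔF_B = 1.76 W/m²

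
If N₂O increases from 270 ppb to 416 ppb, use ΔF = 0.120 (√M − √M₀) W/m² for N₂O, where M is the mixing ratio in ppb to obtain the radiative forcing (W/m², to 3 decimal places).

N₂O: 0.120 × (√416 − √270) = 0.120 × (20.3961 − 16.4317) = 0.120 × 3.9644 = 0.4757 W/m².

ΔF = 0.476 W/m²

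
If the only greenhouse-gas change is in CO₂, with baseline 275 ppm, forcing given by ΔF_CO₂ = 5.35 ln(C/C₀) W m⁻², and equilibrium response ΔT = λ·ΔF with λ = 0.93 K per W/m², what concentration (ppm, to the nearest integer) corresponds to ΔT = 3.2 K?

Required forcing: ΔF = ΔT/λ = 3.2/0.93 = 3.4409 W/m².
Then ln(C/275) = ΔF/5.35 = 3.4409/5.35 = 0.64316.
So C = 275 × e^0.64316 = 275 × 1.90248 = 523.18 ppm.

C ≈ 523 ppm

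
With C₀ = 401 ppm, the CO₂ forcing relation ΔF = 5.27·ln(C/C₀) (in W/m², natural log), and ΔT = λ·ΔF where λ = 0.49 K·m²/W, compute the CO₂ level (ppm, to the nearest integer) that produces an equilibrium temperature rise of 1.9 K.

C ≈ 837 ppm

Required forcing: ΔF = ΔT/λ = 1.9/0.49 = 3.8776 W/m².
Then ln(C/401) = ΔF/5.27 = 3.8776/5.27 = 0.73579.
So C = 401 × e^0.73579 = 401 × 2.08713 = 836.94 ppm.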